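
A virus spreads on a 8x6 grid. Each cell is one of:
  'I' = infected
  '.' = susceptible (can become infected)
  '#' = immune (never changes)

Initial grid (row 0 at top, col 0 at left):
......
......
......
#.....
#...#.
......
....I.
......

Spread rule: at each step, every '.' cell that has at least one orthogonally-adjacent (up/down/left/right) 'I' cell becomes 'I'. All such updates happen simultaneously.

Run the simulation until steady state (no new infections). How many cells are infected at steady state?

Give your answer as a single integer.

Step 0 (initial): 1 infected
Step 1: +4 new -> 5 infected
Step 2: +5 new -> 10 infected
Step 3: +5 new -> 15 infected
Step 4: +6 new -> 21 infected
Step 5: +7 new -> 28 infected
Step 6: +5 new -> 33 infected
Step 7: +5 new -> 38 infected
Step 8: +4 new -> 42 infected
Step 9: +2 new -> 44 infected
Step 10: +1 new -> 45 infected
Step 11: +0 new -> 45 infected

Answer: 45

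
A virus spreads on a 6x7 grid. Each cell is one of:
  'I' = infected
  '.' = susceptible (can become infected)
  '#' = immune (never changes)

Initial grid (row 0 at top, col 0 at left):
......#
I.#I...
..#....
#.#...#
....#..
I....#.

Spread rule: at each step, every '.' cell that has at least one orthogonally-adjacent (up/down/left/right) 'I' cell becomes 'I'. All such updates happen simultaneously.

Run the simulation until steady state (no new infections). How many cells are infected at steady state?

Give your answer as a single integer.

Answer: 34

Derivation:
Step 0 (initial): 3 infected
Step 1: +8 new -> 11 infected
Step 2: +9 new -> 20 infected
Step 3: +8 new -> 28 infected
Step 4: +3 new -> 31 infected
Step 5: +1 new -> 32 infected
Step 6: +1 new -> 33 infected
Step 7: +1 new -> 34 infected
Step 8: +0 new -> 34 infected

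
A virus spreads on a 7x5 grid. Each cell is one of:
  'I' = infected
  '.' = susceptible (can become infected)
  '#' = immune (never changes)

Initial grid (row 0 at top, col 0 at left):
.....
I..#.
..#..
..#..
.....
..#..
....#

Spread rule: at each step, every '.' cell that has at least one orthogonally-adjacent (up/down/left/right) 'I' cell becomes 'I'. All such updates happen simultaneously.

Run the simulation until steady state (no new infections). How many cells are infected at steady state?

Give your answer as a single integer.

Answer: 30

Derivation:
Step 0 (initial): 1 infected
Step 1: +3 new -> 4 infected
Step 2: +4 new -> 8 infected
Step 3: +3 new -> 11 infected
Step 4: +3 new -> 14 infected
Step 5: +4 new -> 18 infected
Step 6: +3 new -> 21 infected
Step 7: +5 new -> 26 infected
Step 8: +4 new -> 30 infected
Step 9: +0 new -> 30 infected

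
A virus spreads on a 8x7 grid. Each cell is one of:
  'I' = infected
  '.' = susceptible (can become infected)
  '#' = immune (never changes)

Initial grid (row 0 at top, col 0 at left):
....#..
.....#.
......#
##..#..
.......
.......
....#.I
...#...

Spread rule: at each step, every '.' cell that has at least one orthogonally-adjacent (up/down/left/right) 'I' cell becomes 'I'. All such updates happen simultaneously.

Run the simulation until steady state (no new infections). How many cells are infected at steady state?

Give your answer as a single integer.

Answer: 45

Derivation:
Step 0 (initial): 1 infected
Step 1: +3 new -> 4 infected
Step 2: +3 new -> 7 infected
Step 3: +4 new -> 11 infected
Step 4: +3 new -> 14 infected
Step 5: +4 new -> 18 infected
Step 6: +5 new -> 23 infected
Step 7: +7 new -> 30 infected
Step 8: +5 new -> 35 infected
Step 9: +4 new -> 39 infected
Step 10: +3 new -> 42 infected
Step 11: +2 new -> 44 infected
Step 12: +1 new -> 45 infected
Step 13: +0 new -> 45 infected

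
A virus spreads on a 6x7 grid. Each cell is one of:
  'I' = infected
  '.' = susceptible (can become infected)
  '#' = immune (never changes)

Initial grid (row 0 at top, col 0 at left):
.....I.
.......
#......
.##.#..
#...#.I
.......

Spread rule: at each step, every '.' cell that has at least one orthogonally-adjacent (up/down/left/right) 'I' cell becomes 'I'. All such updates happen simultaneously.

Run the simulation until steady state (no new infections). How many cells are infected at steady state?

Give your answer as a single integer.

Step 0 (initial): 2 infected
Step 1: +6 new -> 8 infected
Step 2: +7 new -> 15 infected
Step 3: +4 new -> 19 infected
Step 4: +4 new -> 23 infected
Step 5: +6 new -> 29 infected
Step 6: +4 new -> 33 infected
Step 7: +2 new -> 35 infected
Step 8: +0 new -> 35 infected

Answer: 35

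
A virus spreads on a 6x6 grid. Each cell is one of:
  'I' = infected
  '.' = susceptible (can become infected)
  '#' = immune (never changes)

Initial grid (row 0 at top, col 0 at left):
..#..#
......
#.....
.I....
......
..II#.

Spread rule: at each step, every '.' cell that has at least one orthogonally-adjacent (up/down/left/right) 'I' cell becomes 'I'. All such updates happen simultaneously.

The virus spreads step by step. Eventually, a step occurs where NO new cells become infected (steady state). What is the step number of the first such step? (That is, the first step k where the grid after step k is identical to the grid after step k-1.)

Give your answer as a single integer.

Answer: 7

Derivation:
Step 0 (initial): 3 infected
Step 1: +7 new -> 10 infected
Step 2: +6 new -> 16 infected
Step 3: +6 new -> 22 infected
Step 4: +5 new -> 27 infected
Step 5: +3 new -> 30 infected
Step 6: +2 new -> 32 infected
Step 7: +0 new -> 32 infected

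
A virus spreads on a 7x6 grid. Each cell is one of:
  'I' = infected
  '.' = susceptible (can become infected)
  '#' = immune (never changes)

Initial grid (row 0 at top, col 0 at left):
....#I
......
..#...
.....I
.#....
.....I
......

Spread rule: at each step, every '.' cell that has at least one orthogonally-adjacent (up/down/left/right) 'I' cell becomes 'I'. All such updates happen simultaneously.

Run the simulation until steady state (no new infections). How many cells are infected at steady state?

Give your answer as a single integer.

Step 0 (initial): 3 infected
Step 1: +6 new -> 9 infected
Step 2: +6 new -> 15 infected
Step 3: +6 new -> 21 infected
Step 4: +6 new -> 27 infected
Step 5: +6 new -> 33 infected
Step 6: +5 new -> 38 infected
Step 7: +1 new -> 39 infected
Step 8: +0 new -> 39 infected

Answer: 39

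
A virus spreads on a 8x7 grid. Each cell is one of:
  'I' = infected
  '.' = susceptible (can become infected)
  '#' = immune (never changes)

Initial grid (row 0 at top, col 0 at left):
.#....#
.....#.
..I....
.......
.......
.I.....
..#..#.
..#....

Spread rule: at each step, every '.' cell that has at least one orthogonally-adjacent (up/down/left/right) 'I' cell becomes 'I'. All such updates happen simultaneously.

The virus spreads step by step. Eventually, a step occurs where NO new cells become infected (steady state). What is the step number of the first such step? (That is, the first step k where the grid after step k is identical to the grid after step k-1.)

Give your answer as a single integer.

Answer: 8

Derivation:
Step 0 (initial): 2 infected
Step 1: +8 new -> 10 infected
Step 2: +12 new -> 22 infected
Step 3: +10 new -> 32 infected
Step 4: +8 new -> 40 infected
Step 5: +6 new -> 46 infected
Step 6: +3 new -> 49 infected
Step 7: +1 new -> 50 infected
Step 8: +0 new -> 50 infected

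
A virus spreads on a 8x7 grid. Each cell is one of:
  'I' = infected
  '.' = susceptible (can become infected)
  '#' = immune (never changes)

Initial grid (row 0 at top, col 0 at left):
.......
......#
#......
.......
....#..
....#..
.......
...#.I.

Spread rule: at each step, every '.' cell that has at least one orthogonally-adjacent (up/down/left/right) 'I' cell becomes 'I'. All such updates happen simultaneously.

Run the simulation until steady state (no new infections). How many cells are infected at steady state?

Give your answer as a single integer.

Answer: 51

Derivation:
Step 0 (initial): 1 infected
Step 1: +3 new -> 4 infected
Step 2: +3 new -> 7 infected
Step 3: +3 new -> 10 infected
Step 4: +4 new -> 14 infected
Step 5: +7 new -> 21 infected
Step 6: +8 new -> 29 infected
Step 7: +7 new -> 36 infected
Step 8: +6 new -> 42 infected
Step 9: +4 new -> 46 infected
Step 10: +2 new -> 48 infected
Step 11: +2 new -> 50 infected
Step 12: +1 new -> 51 infected
Step 13: +0 new -> 51 infected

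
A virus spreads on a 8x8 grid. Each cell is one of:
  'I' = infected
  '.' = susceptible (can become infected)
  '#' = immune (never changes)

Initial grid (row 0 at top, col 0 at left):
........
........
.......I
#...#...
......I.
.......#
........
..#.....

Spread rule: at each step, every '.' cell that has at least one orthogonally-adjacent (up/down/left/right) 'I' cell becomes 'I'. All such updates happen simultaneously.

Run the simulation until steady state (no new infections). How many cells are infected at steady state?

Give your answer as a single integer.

Answer: 60

Derivation:
Step 0 (initial): 2 infected
Step 1: +7 new -> 9 infected
Step 2: +7 new -> 16 infected
Step 3: +8 new -> 24 infected
Step 4: +9 new -> 33 infected
Step 5: +8 new -> 41 infected
Step 6: +8 new -> 49 infected
Step 7: +5 new -> 54 infected
Step 8: +4 new -> 58 infected
Step 9: +2 new -> 60 infected
Step 10: +0 new -> 60 infected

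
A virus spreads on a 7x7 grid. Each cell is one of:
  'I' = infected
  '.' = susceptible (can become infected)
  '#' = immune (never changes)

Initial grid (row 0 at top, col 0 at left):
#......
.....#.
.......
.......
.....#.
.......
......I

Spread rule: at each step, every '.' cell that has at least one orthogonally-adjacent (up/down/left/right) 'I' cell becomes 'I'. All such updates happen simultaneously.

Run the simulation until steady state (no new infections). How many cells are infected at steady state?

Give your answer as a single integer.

Answer: 46

Derivation:
Step 0 (initial): 1 infected
Step 1: +2 new -> 3 infected
Step 2: +3 new -> 6 infected
Step 3: +3 new -> 9 infected
Step 4: +5 new -> 14 infected
Step 5: +6 new -> 20 infected
Step 6: +6 new -> 26 infected
Step 7: +6 new -> 32 infected
Step 8: +5 new -> 37 infected
Step 9: +4 new -> 41 infected
Step 10: +3 new -> 44 infected
Step 11: +2 new -> 46 infected
Step 12: +0 new -> 46 infected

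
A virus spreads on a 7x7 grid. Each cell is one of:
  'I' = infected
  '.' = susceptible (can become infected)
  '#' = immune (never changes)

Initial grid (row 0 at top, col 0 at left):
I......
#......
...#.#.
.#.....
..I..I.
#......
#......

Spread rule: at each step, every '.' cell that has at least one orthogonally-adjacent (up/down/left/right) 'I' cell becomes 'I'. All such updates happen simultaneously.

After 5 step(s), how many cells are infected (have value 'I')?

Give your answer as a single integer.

Answer: 43

Derivation:
Step 0 (initial): 3 infected
Step 1: +9 new -> 12 infected
Step 2: +13 new -> 25 infected
Step 3: +10 new -> 35 infected
Step 4: +5 new -> 40 infected
Step 5: +3 new -> 43 infected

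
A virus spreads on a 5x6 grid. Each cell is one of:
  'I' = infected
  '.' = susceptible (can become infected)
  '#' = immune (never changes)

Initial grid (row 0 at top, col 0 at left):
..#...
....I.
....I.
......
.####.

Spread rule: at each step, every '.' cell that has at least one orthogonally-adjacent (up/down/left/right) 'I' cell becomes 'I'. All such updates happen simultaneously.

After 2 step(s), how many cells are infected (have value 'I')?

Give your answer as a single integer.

Step 0 (initial): 2 infected
Step 1: +6 new -> 8 infected
Step 2: +6 new -> 14 infected

Answer: 14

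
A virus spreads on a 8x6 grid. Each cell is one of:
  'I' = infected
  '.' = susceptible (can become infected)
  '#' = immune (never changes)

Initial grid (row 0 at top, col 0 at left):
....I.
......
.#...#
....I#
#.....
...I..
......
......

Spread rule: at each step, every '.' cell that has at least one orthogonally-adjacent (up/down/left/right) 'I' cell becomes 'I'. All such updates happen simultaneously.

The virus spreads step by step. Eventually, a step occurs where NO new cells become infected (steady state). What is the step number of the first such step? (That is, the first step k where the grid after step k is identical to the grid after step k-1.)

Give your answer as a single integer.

Answer: 6

Derivation:
Step 0 (initial): 3 infected
Step 1: +10 new -> 13 infected
Step 2: +12 new -> 25 infected
Step 3: +10 new -> 35 infected
Step 4: +6 new -> 41 infected
Step 5: +3 new -> 44 infected
Step 6: +0 new -> 44 infected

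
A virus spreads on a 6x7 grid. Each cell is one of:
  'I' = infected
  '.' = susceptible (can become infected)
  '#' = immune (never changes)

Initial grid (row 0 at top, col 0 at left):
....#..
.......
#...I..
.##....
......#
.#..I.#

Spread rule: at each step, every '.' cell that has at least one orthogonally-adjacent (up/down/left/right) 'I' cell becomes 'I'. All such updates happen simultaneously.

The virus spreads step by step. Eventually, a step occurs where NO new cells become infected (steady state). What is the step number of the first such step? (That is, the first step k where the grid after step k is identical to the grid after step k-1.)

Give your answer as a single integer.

Answer: 7

Derivation:
Step 0 (initial): 2 infected
Step 1: +7 new -> 9 infected
Step 2: +9 new -> 18 infected
Step 3: +7 new -> 25 infected
Step 4: +4 new -> 29 infected
Step 5: +3 new -> 32 infected
Step 6: +3 new -> 35 infected
Step 7: +0 new -> 35 infected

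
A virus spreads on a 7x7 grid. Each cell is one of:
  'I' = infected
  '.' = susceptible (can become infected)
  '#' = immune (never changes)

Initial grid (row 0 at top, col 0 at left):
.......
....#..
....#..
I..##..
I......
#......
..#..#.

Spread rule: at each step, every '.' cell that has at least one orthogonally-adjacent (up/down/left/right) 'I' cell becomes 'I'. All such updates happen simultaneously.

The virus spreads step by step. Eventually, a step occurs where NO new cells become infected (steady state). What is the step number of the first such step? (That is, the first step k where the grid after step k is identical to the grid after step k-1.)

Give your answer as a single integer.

Answer: 10

Derivation:
Step 0 (initial): 2 infected
Step 1: +3 new -> 5 infected
Step 2: +5 new -> 10 infected
Step 3: +6 new -> 16 infected
Step 4: +6 new -> 22 infected
Step 5: +5 new -> 27 infected
Step 6: +5 new -> 32 infected
Step 7: +4 new -> 36 infected
Step 8: +4 new -> 40 infected
Step 9: +2 new -> 42 infected
Step 10: +0 new -> 42 infected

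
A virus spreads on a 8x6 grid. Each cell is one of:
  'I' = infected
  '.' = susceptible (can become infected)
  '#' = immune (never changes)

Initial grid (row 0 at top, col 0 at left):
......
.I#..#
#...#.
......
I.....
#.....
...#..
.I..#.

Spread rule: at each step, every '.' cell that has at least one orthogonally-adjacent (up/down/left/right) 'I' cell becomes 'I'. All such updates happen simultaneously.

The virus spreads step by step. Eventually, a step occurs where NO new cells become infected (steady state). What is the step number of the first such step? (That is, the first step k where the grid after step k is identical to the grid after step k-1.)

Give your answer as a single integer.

Step 0 (initial): 3 infected
Step 1: +8 new -> 11 infected
Step 2: +9 new -> 20 infected
Step 3: +5 new -> 25 infected
Step 4: +5 new -> 30 infected
Step 5: +5 new -> 35 infected
Step 6: +3 new -> 38 infected
Step 7: +2 new -> 40 infected
Step 8: +1 new -> 41 infected
Step 9: +0 new -> 41 infected

Answer: 9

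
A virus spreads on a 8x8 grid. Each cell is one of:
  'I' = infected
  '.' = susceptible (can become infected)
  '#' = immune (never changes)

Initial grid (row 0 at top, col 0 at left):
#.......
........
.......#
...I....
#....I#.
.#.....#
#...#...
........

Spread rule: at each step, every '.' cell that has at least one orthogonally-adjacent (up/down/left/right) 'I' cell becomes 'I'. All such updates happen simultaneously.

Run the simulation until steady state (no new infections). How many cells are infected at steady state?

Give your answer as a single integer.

Step 0 (initial): 2 infected
Step 1: +7 new -> 9 infected
Step 2: +11 new -> 20 infected
Step 3: +13 new -> 33 infected
Step 4: +12 new -> 45 infected
Step 5: +7 new -> 52 infected
Step 6: +2 new -> 54 infected
Step 7: +1 new -> 55 infected
Step 8: +0 new -> 55 infected

Answer: 55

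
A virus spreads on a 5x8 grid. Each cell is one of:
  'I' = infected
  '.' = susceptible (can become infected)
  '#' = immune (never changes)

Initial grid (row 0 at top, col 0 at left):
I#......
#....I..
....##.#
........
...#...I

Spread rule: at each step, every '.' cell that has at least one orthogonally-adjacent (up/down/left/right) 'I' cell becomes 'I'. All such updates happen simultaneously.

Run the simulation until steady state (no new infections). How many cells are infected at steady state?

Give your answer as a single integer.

Answer: 34

Derivation:
Step 0 (initial): 3 infected
Step 1: +5 new -> 8 infected
Step 2: +7 new -> 15 infected
Step 3: +6 new -> 21 infected
Step 4: +5 new -> 26 infected
Step 5: +2 new -> 28 infected
Step 6: +3 new -> 31 infected
Step 7: +2 new -> 33 infected
Step 8: +1 new -> 34 infected
Step 9: +0 new -> 34 infected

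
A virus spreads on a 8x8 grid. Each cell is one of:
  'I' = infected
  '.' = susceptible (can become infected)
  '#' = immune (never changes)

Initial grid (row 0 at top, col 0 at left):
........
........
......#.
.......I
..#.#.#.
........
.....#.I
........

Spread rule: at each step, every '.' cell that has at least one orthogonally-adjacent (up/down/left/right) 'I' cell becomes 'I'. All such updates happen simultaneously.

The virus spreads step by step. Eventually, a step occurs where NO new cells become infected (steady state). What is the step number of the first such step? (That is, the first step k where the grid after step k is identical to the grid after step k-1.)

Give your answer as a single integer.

Step 0 (initial): 2 infected
Step 1: +6 new -> 8 infected
Step 2: +4 new -> 12 infected
Step 3: +7 new -> 19 infected
Step 4: +6 new -> 25 infected
Step 5: +8 new -> 33 infected
Step 6: +7 new -> 40 infected
Step 7: +8 new -> 48 infected
Step 8: +7 new -> 55 infected
Step 9: +3 new -> 58 infected
Step 10: +1 new -> 59 infected
Step 11: +0 new -> 59 infected

Answer: 11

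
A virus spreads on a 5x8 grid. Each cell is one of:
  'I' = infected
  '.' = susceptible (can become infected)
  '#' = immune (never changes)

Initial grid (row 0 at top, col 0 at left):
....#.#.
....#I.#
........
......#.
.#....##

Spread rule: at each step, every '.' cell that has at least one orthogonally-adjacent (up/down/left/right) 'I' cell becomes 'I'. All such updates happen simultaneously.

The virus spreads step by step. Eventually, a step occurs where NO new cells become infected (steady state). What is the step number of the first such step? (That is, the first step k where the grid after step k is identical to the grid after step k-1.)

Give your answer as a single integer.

Step 0 (initial): 1 infected
Step 1: +3 new -> 4 infected
Step 2: +3 new -> 7 infected
Step 3: +4 new -> 11 infected
Step 4: +5 new -> 16 infected
Step 5: +5 new -> 21 infected
Step 6: +5 new -> 26 infected
Step 7: +3 new -> 29 infected
Step 8: +2 new -> 31 infected
Step 9: +0 new -> 31 infected

Answer: 9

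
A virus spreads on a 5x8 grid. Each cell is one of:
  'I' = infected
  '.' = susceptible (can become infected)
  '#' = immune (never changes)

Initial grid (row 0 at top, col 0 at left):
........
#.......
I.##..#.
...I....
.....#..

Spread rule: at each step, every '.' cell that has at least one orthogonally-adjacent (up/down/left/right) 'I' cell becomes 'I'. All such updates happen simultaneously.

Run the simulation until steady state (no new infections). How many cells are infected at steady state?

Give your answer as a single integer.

Step 0 (initial): 2 infected
Step 1: +5 new -> 7 infected
Step 2: +7 new -> 14 infected
Step 3: +6 new -> 20 infected
Step 4: +7 new -> 27 infected
Step 5: +5 new -> 32 infected
Step 6: +2 new -> 34 infected
Step 7: +1 new -> 35 infected
Step 8: +0 new -> 35 infected

Answer: 35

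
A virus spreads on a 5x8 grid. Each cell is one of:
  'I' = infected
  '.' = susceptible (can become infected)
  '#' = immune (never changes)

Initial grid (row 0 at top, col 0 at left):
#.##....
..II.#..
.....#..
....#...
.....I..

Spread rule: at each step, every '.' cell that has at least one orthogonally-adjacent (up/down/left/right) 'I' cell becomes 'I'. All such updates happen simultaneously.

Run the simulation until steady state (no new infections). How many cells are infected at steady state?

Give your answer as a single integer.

Step 0 (initial): 3 infected
Step 1: +7 new -> 10 infected
Step 2: +10 new -> 20 infected
Step 3: +6 new -> 26 infected
Step 4: +5 new -> 31 infected
Step 5: +3 new -> 34 infected
Step 6: +0 new -> 34 infected

Answer: 34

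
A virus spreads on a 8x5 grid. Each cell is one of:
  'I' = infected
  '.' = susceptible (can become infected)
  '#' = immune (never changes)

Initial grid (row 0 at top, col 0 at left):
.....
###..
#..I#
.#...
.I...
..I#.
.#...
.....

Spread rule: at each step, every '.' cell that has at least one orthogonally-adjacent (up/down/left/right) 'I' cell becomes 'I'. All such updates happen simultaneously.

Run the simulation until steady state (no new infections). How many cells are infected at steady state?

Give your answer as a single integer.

Answer: 32

Derivation:
Step 0 (initial): 3 infected
Step 1: +7 new -> 10 infected
Step 2: +10 new -> 20 infected
Step 3: +7 new -> 27 infected
Step 4: +4 new -> 31 infected
Step 5: +1 new -> 32 infected
Step 6: +0 new -> 32 infected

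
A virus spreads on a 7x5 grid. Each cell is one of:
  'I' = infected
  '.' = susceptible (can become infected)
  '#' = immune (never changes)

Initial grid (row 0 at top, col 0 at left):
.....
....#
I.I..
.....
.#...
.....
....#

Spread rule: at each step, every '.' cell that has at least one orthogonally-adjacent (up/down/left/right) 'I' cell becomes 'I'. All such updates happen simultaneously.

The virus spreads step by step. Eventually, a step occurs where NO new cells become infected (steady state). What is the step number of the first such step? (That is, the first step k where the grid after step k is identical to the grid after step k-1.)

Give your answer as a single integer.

Answer: 6

Derivation:
Step 0 (initial): 2 infected
Step 1: +6 new -> 8 infected
Step 2: +9 new -> 17 infected
Step 3: +6 new -> 23 infected
Step 4: +6 new -> 29 infected
Step 5: +3 new -> 32 infected
Step 6: +0 new -> 32 infected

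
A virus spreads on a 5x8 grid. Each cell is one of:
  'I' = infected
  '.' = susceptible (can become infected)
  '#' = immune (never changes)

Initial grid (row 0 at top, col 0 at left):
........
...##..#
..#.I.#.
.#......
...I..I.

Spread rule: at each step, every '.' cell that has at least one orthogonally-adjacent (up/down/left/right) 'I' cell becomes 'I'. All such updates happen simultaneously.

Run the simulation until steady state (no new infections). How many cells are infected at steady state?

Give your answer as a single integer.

Step 0 (initial): 3 infected
Step 1: +9 new -> 12 infected
Step 2: +5 new -> 17 infected
Step 3: +4 new -> 21 infected
Step 4: +3 new -> 24 infected
Step 5: +3 new -> 27 infected
Step 6: +3 new -> 30 infected
Step 7: +4 new -> 34 infected
Step 8: +0 new -> 34 infected

Answer: 34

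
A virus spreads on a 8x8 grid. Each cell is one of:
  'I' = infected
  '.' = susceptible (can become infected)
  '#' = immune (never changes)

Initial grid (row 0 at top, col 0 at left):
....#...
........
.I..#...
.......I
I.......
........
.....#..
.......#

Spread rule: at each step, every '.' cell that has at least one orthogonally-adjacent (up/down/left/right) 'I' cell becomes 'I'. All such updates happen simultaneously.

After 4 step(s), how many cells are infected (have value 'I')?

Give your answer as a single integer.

Answer: 51

Derivation:
Step 0 (initial): 3 infected
Step 1: +10 new -> 13 infected
Step 2: +13 new -> 26 infected
Step 3: +15 new -> 41 infected
Step 4: +10 new -> 51 infected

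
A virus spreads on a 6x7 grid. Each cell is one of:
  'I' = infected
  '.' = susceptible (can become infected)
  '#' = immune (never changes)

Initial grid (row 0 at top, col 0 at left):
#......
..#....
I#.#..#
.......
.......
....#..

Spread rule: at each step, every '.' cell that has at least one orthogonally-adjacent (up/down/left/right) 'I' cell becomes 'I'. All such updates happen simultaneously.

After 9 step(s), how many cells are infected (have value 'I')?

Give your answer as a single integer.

Answer: 36

Derivation:
Step 0 (initial): 1 infected
Step 1: +2 new -> 3 infected
Step 2: +3 new -> 6 infected
Step 3: +4 new -> 10 infected
Step 4: +5 new -> 15 infected
Step 5: +4 new -> 19 infected
Step 6: +6 new -> 25 infected
Step 7: +5 new -> 30 infected
Step 8: +4 new -> 34 infected
Step 9: +2 new -> 36 infected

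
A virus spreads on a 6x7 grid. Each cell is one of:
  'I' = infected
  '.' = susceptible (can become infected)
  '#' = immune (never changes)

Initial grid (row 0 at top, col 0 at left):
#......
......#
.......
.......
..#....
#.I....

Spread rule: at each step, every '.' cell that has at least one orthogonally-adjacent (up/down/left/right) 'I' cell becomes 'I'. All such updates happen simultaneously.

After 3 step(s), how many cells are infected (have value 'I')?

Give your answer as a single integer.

Answer: 11

Derivation:
Step 0 (initial): 1 infected
Step 1: +2 new -> 3 infected
Step 2: +3 new -> 6 infected
Step 3: +5 new -> 11 infected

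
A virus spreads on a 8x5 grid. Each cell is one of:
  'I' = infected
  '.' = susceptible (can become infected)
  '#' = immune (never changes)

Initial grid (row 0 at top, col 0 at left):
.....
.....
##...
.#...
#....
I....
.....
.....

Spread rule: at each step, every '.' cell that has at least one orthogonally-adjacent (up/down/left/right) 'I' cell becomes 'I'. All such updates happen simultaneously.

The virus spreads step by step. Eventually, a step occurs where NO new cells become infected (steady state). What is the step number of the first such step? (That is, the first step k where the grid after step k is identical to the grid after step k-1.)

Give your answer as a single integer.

Step 0 (initial): 1 infected
Step 1: +2 new -> 3 infected
Step 2: +4 new -> 7 infected
Step 3: +4 new -> 11 infected
Step 4: +5 new -> 16 infected
Step 5: +5 new -> 21 infected
Step 6: +4 new -> 25 infected
Step 7: +4 new -> 29 infected
Step 8: +4 new -> 33 infected
Step 9: +2 new -> 35 infected
Step 10: +0 new -> 35 infected

Answer: 10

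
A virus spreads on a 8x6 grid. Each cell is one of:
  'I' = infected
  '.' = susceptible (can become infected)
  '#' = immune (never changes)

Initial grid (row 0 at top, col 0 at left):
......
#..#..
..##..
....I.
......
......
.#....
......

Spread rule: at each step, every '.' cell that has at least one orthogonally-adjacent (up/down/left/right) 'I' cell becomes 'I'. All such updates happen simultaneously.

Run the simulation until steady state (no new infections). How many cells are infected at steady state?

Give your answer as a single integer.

Step 0 (initial): 1 infected
Step 1: +4 new -> 5 infected
Step 2: +6 new -> 11 infected
Step 3: +7 new -> 18 infected
Step 4: +9 new -> 27 infected
Step 5: +8 new -> 35 infected
Step 6: +4 new -> 39 infected
Step 7: +3 new -> 42 infected
Step 8: +1 new -> 43 infected
Step 9: +0 new -> 43 infected

Answer: 43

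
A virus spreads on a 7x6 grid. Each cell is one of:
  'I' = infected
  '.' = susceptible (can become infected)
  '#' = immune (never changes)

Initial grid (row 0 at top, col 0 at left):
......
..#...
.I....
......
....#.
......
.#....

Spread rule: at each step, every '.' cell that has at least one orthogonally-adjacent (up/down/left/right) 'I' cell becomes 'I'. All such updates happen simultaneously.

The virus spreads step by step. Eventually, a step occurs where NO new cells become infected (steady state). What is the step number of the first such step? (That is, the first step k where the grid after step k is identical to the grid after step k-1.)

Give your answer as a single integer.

Answer: 9

Derivation:
Step 0 (initial): 1 infected
Step 1: +4 new -> 5 infected
Step 2: +6 new -> 11 infected
Step 3: +8 new -> 19 infected
Step 4: +7 new -> 26 infected
Step 5: +6 new -> 32 infected
Step 6: +4 new -> 36 infected
Step 7: +2 new -> 38 infected
Step 8: +1 new -> 39 infected
Step 9: +0 new -> 39 infected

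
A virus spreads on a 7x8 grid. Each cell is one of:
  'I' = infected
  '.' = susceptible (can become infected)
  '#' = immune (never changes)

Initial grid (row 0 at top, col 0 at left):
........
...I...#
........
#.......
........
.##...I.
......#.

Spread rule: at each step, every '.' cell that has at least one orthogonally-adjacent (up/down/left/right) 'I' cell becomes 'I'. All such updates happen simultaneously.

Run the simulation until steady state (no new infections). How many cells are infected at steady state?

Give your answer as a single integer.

Answer: 51

Derivation:
Step 0 (initial): 2 infected
Step 1: +7 new -> 9 infected
Step 2: +13 new -> 22 infected
Step 3: +15 new -> 37 infected
Step 4: +7 new -> 44 infected
Step 5: +3 new -> 47 infected
Step 6: +2 new -> 49 infected
Step 7: +2 new -> 51 infected
Step 8: +0 new -> 51 infected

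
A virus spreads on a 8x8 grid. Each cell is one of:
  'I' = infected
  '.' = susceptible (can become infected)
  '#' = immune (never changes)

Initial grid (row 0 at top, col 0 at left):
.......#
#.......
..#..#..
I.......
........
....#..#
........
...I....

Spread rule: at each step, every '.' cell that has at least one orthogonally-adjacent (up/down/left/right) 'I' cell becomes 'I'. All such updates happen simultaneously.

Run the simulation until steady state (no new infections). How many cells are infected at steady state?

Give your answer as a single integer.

Step 0 (initial): 2 infected
Step 1: +6 new -> 8 infected
Step 2: +9 new -> 17 infected
Step 3: +11 new -> 28 infected
Step 4: +8 new -> 36 infected
Step 5: +8 new -> 44 infected
Step 6: +4 new -> 48 infected
Step 7: +5 new -> 53 infected
Step 8: +3 new -> 56 infected
Step 9: +2 new -> 58 infected
Step 10: +0 new -> 58 infected

Answer: 58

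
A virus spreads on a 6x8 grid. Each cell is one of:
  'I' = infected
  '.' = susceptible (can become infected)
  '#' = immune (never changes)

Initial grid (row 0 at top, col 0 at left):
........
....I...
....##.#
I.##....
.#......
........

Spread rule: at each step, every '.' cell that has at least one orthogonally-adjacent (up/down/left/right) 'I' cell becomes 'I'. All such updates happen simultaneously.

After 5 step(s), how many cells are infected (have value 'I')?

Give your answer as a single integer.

Step 0 (initial): 2 infected
Step 1: +6 new -> 8 infected
Step 2: +8 new -> 16 infected
Step 3: +8 new -> 24 infected
Step 4: +4 new -> 28 infected
Step 5: +5 new -> 33 infected

Answer: 33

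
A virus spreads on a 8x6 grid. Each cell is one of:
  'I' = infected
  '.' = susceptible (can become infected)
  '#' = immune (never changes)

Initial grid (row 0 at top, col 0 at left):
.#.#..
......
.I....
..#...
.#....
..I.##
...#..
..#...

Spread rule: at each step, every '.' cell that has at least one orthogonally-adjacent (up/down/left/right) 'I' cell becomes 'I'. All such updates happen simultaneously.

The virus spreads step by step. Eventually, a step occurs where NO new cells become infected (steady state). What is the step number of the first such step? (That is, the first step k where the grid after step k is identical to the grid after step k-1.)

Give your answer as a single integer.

Step 0 (initial): 2 infected
Step 1: +8 new -> 10 infected
Step 2: +7 new -> 17 infected
Step 3: +9 new -> 26 infected
Step 4: +5 new -> 31 infected
Step 5: +3 new -> 34 infected
Step 6: +1 new -> 35 infected
Step 7: +0 new -> 35 infected

Answer: 7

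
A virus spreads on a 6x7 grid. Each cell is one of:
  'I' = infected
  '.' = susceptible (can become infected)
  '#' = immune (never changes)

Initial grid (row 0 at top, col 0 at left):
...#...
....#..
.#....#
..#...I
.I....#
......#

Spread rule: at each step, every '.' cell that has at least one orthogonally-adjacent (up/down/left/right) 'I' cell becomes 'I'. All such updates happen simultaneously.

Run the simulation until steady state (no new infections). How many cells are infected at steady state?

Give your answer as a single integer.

Step 0 (initial): 2 infected
Step 1: +5 new -> 7 infected
Step 2: +7 new -> 14 infected
Step 3: +7 new -> 21 infected
Step 4: +5 new -> 26 infected
Step 5: +6 new -> 32 infected
Step 6: +2 new -> 34 infected
Step 7: +1 new -> 35 infected
Step 8: +0 new -> 35 infected

Answer: 35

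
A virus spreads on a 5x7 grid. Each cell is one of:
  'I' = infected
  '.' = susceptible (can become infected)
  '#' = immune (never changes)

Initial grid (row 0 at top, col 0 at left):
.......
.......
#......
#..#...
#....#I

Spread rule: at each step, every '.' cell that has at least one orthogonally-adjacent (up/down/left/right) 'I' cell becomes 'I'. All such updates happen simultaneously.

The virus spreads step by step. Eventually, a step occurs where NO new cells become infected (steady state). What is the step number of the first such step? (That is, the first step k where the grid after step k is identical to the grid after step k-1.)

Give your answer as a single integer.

Step 0 (initial): 1 infected
Step 1: +1 new -> 2 infected
Step 2: +2 new -> 4 infected
Step 3: +3 new -> 7 infected
Step 4: +4 new -> 11 infected
Step 5: +4 new -> 15 infected
Step 6: +4 new -> 19 infected
Step 7: +5 new -> 24 infected
Step 8: +3 new -> 27 infected
Step 9: +2 new -> 29 infected
Step 10: +1 new -> 30 infected
Step 11: +0 new -> 30 infected

Answer: 11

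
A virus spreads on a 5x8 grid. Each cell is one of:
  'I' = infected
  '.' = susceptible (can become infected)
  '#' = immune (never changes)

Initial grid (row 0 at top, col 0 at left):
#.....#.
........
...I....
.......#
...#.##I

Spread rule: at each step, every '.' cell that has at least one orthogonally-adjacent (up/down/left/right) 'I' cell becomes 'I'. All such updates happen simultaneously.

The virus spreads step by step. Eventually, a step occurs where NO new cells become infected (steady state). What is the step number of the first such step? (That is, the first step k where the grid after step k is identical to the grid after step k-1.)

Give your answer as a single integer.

Step 0 (initial): 2 infected
Step 1: +4 new -> 6 infected
Step 2: +7 new -> 13 infected
Step 3: +10 new -> 23 infected
Step 4: +8 new -> 31 infected
Step 5: +2 new -> 33 infected
Step 6: +1 new -> 34 infected
Step 7: +0 new -> 34 infected

Answer: 7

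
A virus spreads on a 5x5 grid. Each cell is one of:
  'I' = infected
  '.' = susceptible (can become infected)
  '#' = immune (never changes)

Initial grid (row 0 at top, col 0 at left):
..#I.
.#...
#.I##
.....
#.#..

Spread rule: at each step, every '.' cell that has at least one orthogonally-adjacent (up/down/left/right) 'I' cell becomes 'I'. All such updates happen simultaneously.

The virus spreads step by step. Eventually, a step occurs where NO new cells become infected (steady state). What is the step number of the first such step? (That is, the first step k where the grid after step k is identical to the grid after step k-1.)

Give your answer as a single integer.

Step 0 (initial): 2 infected
Step 1: +5 new -> 7 infected
Step 2: +3 new -> 10 infected
Step 3: +4 new -> 14 infected
Step 4: +1 new -> 15 infected
Step 5: +0 new -> 15 infected

Answer: 5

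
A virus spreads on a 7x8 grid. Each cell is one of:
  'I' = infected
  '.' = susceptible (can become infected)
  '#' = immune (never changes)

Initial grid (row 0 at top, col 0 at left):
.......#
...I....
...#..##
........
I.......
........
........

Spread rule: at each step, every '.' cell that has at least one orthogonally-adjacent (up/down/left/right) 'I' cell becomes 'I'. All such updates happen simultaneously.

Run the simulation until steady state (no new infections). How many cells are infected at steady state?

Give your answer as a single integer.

Step 0 (initial): 2 infected
Step 1: +6 new -> 8 infected
Step 2: +11 new -> 19 infected
Step 3: +11 new -> 30 infected
Step 4: +8 new -> 38 infected
Step 5: +4 new -> 42 infected
Step 6: +4 new -> 46 infected
Step 7: +3 new -> 49 infected
Step 8: +2 new -> 51 infected
Step 9: +1 new -> 52 infected
Step 10: +0 new -> 52 infected

Answer: 52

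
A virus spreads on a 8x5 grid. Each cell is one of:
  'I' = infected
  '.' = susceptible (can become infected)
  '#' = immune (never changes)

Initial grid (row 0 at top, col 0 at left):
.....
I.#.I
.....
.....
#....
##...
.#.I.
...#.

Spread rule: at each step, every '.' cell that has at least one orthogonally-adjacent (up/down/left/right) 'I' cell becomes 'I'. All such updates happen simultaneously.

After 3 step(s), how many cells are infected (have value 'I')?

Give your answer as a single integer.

Answer: 30

Derivation:
Step 0 (initial): 3 infected
Step 1: +9 new -> 12 infected
Step 2: +11 new -> 23 infected
Step 3: +7 new -> 30 infected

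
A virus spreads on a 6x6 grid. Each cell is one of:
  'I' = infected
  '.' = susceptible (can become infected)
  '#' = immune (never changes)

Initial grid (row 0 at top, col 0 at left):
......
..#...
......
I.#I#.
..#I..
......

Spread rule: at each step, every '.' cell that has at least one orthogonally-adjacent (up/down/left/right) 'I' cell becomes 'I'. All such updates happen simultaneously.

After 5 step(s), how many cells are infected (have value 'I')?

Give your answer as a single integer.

Answer: 32

Derivation:
Step 0 (initial): 3 infected
Step 1: +6 new -> 9 infected
Step 2: +10 new -> 19 infected
Step 3: +8 new -> 27 infected
Step 4: +4 new -> 31 infected
Step 5: +1 new -> 32 infected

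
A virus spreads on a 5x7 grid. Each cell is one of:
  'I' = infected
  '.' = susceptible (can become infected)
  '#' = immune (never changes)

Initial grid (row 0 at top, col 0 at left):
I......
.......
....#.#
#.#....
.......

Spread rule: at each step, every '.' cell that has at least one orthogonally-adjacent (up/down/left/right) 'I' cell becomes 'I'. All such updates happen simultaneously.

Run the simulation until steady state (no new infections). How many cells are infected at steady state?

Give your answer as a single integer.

Answer: 31

Derivation:
Step 0 (initial): 1 infected
Step 1: +2 new -> 3 infected
Step 2: +3 new -> 6 infected
Step 3: +3 new -> 9 infected
Step 4: +4 new -> 13 infected
Step 5: +4 new -> 17 infected
Step 6: +5 new -> 22 infected
Step 7: +4 new -> 26 infected
Step 8: +2 new -> 28 infected
Step 9: +2 new -> 30 infected
Step 10: +1 new -> 31 infected
Step 11: +0 new -> 31 infected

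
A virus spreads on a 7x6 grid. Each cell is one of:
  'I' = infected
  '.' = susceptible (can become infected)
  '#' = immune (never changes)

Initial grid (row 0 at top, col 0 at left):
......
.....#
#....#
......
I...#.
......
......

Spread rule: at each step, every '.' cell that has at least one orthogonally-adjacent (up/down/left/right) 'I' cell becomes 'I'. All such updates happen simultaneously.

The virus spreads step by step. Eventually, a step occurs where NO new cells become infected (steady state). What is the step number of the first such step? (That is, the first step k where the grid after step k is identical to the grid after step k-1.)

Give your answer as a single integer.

Step 0 (initial): 1 infected
Step 1: +3 new -> 4 infected
Step 2: +4 new -> 8 infected
Step 3: +5 new -> 13 infected
Step 4: +5 new -> 18 infected
Step 5: +7 new -> 25 infected
Step 6: +7 new -> 32 infected
Step 7: +4 new -> 36 infected
Step 8: +1 new -> 37 infected
Step 9: +1 new -> 38 infected
Step 10: +0 new -> 38 infected

Answer: 10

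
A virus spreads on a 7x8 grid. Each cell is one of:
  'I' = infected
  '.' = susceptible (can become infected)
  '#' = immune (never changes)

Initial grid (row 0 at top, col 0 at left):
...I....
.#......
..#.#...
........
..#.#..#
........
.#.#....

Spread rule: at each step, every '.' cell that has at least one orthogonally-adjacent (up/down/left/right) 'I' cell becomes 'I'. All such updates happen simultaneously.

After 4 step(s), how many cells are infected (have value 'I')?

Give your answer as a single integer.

Answer: 20

Derivation:
Step 0 (initial): 1 infected
Step 1: +3 new -> 4 infected
Step 2: +5 new -> 9 infected
Step 3: +4 new -> 13 infected
Step 4: +7 new -> 20 infected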